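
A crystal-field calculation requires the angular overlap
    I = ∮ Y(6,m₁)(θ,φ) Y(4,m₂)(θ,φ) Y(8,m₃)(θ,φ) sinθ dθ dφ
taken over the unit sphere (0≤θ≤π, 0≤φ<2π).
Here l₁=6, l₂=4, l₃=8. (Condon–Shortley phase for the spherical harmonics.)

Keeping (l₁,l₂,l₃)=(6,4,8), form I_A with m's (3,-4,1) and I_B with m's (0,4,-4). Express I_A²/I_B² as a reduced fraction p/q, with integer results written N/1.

12/55

Shared (l₁,l₂,l₃)=(6,4,8): N and (l;000)² cancel in I_A²/I_B².
A: Δ = 2!·10!·6!/19! = 1/23279256; Racah Σ t=0..0: t=0:+1/43545600 = 1/43545600; ⇒ 3j(6 4 8; 3 -4 1)² = 168/46189, sgn -1
B: Δ = 2!·10!·6!/19! = 1/23279256; Racah Σ t=2..2: t=2:+1/24883200 = 1/24883200; ⇒ 3j(6 4 8; 0 4 -4)² = 70/4199, sgn +1
I_A²/I_B² = (168/46189)/(70/4199) = 12/55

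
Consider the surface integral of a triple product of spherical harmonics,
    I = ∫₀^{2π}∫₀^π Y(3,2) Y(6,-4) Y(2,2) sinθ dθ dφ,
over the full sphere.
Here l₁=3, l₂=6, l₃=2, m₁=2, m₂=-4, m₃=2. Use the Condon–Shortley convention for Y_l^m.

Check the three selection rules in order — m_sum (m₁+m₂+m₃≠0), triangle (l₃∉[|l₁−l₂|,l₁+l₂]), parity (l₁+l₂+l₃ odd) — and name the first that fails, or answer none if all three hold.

m₁+m₂+m₃ = 2 − 4 + 2 = 0  ✓
triangle: |3−6|=3 ≤ l₃=2 ≤ 3+6=9  ✗
parity: l₁+l₂+l₃ = 11 is odd

triangle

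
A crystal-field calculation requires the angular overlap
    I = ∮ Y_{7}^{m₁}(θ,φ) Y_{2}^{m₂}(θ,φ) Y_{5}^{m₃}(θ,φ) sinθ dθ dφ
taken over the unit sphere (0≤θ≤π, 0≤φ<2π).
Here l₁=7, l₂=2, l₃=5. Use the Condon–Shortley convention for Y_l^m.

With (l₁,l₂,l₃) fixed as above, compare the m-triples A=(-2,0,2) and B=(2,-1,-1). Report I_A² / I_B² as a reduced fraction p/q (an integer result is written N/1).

6/7

l's match ⇒ only the (l;m) 3-j factors differ between A and B.
A: triangle coeff Δ(7,2,5) = 1/15015; Σ_t [2,2]: t=2:+1/120960 = 1/120960; (3j)²=24/1001 [(7 2 5; -2 0 2)], sign=-1
B: triangle coeff Δ(7,2,5) = 1/15015; Σ_t [1,1]: t=1:−1/103680 = -1/103680; (3j)²=4/143 [(7 2 5; 2 -1 -1)], sign=-1
I_A²/I_B² = (24/1001)/(4/143) = 6/7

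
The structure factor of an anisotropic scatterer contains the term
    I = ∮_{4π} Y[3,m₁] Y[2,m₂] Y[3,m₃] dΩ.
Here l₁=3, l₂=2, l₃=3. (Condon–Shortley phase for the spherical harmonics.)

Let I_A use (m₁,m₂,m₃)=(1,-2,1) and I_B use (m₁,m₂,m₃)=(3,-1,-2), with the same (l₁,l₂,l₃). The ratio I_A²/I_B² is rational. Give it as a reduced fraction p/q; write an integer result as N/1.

Same 3,2,3: normalisation and zero-m 3j drop out of the ratio.
A: Δ: 2! 4! 2! / 9! → 1/3780; sum: t=0:+1/16 = 1/16; 3j²(3 2 3; 1 -2 1) = Δ·Π!·Σ² = 2/35  (sign +1)
B: Δ: 2! 4! 2! / 9! → 1/3780; sum: t=0:+1/48 = 1/48; 3j²(3 2 3; 3 -1 -2) = Δ·Π!·Σ² = 5/84  (sign -1)
I_A²/I_B² = (2/35)/(5/84) = 24/25

24/25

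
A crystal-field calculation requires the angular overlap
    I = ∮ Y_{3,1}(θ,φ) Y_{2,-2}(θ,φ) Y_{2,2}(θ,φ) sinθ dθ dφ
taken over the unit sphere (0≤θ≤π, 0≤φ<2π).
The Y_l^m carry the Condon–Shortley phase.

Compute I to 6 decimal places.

0.000000

1 − 2 + 2 = 1 ≠ 0: azimuthal integral kills it; I = 0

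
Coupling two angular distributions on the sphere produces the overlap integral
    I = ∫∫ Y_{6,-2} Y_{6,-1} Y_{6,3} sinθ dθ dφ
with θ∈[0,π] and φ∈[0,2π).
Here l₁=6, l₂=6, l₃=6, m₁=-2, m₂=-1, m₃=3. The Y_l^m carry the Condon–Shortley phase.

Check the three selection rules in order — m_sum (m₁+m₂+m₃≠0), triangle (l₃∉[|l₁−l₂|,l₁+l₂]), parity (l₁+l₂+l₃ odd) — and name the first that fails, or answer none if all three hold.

none

m₁+m₂+m₃ = -2 − 1 + 3 = 0  ✓
triangle: |6−6|=0 ≤ l₃=6 ≤ 6+6=12  ✓
parity: l₁+l₂+l₃ = 18 is even  ✓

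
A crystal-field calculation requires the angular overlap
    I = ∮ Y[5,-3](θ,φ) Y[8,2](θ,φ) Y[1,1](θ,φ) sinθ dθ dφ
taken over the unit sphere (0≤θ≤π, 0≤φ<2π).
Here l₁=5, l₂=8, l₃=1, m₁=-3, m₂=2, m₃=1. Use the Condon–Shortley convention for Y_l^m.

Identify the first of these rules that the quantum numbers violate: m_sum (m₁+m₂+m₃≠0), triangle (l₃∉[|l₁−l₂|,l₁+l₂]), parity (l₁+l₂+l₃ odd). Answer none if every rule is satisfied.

triangle

Σmᵢ = 0  ✓
l₃∈[|l₁−l₂|,l₁+l₂]=[3,13], have l₃=1  ✗
Σlᵢ = 14 ⇒ even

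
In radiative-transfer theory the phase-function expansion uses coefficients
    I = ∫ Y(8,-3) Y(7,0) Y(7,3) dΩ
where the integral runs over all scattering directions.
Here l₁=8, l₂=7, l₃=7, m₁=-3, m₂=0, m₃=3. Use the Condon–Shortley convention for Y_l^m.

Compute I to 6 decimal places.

m-sum 0 ✓  L=22 even ✓  1≤7≤15 ✓
Π(2lᵢ+1) = 17×15×15 = 3825
triangle coeff Δ(8,7,7) = 1/22086194130
Σ_t [1,7]: t=1:−1/18289152000 t=2:+1/248832000 t=3:−1/24883200 t=4:+1/11943936 t=5:−1/24883200 t=6:+1/248832000 t=7:−1/18289152000 = 11/975421440
(3j)²=1750/289731 [(8 7 7; 0 0 0)], sign=-1
Σ_t [3,7]: t=3:−1/1393459200 t=4:+1/104509440 t=5:−1/49766400 t=6:+1/124416000 t=7:−1/2090188800 = -11/2985984000
(3j)²=3773/579462 [(8 7 7; -3 0 3)], sign=-1
⇒ 4πI² = 82534375/548653937
I = (+1)√(82534375/548653937/(4π)) = 0.10941157

0.109412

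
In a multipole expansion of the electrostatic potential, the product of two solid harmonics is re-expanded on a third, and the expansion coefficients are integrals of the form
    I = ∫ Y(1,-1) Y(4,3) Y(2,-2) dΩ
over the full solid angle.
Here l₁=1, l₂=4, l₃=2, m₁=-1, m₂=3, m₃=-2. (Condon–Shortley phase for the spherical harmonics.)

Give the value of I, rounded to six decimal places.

0.000000

l₃=2 ∉ [3,5] — triangle fails ⇒ I = 0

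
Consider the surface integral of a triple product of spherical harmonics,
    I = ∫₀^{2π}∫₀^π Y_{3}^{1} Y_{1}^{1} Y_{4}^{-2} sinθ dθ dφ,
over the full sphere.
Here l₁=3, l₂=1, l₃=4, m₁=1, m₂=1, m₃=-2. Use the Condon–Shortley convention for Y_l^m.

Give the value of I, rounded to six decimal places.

0.238414

Checks pass: Σm=0; 8 even; l₃=4∈[2,4].
(2·3+1)(2·1+1)(2·4+1) = 189
Δ: 0! 6! 2! / 9! → 1/252
sum: t=0:+1/36 = 1/36
3j²(3 1 4; 0 0 0) = Δ·Π!·Σ² = 4/63  (sign +1)
sum: t=0:+1/96 = 1/96
3j²(3 1 4; 1 1 -2) = Δ·Π!·Σ² = 5/84  (sign +1)
combine: 4πI² = 189·4/63·5/84 = 5/7
take √, sign +1: I = 0.23841361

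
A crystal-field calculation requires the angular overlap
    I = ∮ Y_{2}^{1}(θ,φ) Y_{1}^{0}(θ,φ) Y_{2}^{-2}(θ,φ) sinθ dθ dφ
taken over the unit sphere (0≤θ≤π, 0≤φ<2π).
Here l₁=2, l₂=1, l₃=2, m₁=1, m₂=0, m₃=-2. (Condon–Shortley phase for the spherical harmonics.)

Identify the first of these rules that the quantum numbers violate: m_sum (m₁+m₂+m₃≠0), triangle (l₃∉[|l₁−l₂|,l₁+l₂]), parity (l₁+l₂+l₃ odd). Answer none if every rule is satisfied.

m_sum

m₁+m₂+m₃ = 1 + 0 − 2 = -1  ✗
triangle: |2−1|=1 ≤ l₃=2 ≤ 2+1=3
parity: l₁+l₂+l₃ = 5 is odd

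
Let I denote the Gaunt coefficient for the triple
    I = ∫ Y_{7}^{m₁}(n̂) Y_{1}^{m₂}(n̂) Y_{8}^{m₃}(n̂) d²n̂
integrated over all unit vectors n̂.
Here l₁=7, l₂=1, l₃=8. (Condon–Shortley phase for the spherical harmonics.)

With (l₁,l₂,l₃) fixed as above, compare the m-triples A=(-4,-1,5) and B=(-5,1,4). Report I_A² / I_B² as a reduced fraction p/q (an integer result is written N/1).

13/1

Same 7,1,8: normalisation and zero-m 3j drop out of the ratio.
A: Δ: 0! 14! 2! / 17! → 1/2040; sum: t=0:+1/479001600 = 1/479001600; 3j²(7 1 8; -4 -1 5) = Δ·Π!·Σ² = 13/340  (sign -1)
B: Δ: 0! 14! 2! / 17! → 1/2040; sum: t=0:+1/1916006400 = 1/1916006400; 3j²(7 1 8; -5 1 4) = Δ·Π!·Σ² = 1/340  (sign +1)
I_A²/I_B² = (13/340)/(1/340) = 13/1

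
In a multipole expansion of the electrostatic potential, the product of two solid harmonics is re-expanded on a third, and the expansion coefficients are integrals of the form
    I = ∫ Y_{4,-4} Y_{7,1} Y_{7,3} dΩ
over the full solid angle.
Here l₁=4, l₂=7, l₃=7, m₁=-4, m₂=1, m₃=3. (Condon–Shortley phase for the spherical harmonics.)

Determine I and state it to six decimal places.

m-sum 0 ✓  L=18 even ✓  3≤7≤11 ✓
Π(2lᵢ+1) = 9×15×15 = 2025
triangle coeff Δ(4,7,7) = 1/58198140
Σ_t [0,4]: t=0:+1/17418240 t=1:−1/622080 t=2:+1/230400 t=3:−1/622080 t=4:+1/17418240 = 1/806400
(3j)²=2268/230945 [(4 7 7; 0 0 0)], sign=-1
Σ_t [4,4]: t=4:+1/9953280 = 1/9953280
(3j)²=2450/138567 [(4 7 7; -4 1 3)], sign=+1
⇒ 4πI² = 750141000/2133423721
I = (-1)√(750141000/2133423721/(4π)) = -0.16727381

-0.167274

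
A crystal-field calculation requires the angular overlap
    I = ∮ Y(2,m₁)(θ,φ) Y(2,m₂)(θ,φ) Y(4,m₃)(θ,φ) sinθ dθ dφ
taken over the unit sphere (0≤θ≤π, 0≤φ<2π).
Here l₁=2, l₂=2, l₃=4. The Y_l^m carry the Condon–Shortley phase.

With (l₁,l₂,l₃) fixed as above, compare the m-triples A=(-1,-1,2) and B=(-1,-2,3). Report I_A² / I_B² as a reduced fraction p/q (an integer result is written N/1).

8/7

l's match ⇒ only the (l;m) 3-j factors differ between A and B.
A: triangle coeff Δ(2,2,4) = 1/630; Σ_t [0,0]: t=0:+1/36 = 1/36; (3j)²=4/63 [(2 2 4; -1 -1 2)], sign=+1
B: triangle coeff Δ(2,2,4) = 1/630; Σ_t [0,0]: t=0:+1/144 = 1/144; (3j)²=1/18 [(2 2 4; -1 -2 3)], sign=-1
I_A²/I_B² = (4/63)/(1/18) = 8/7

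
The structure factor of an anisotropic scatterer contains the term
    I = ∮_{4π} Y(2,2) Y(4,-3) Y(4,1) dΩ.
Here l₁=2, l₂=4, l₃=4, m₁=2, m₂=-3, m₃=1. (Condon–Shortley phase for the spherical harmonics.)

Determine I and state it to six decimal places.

0.159270

m-sum 0 ✓  L=10 even ✓  2≤4≤6 ✓
Π(2lᵢ+1) = 5×9×9 = 405
triangle coeff Δ(2,4,4) = 1/13860
Σ_t [0,2]: t=0:+1/192 t=1:−1/36 t=2:+1/192 = -5/288
(3j)²=20/693 [(2 4 4; 0 0 0)], sign=-1
Σ_t [0,0]: t=0:+1/480 = 1/480
(3j)²=3/110 [(2 4 4; 2 -3 1)], sign=-1
⇒ 4πI² = 270/847
I = (+1)√(270/847/(4π)) = 0.15927046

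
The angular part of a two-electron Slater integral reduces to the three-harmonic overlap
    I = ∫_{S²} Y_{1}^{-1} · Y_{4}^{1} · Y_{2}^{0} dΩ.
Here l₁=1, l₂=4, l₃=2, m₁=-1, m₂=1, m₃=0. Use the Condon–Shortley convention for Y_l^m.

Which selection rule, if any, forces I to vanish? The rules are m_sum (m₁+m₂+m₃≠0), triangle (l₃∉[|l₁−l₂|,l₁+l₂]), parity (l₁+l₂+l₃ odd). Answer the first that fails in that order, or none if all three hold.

triangle

Σmᵢ = 0  ✓
l₃∈[|l₁−l₂|,l₁+l₂]=[3,5], have l₃=2  ✗
Σlᵢ = 7 ⇒ odd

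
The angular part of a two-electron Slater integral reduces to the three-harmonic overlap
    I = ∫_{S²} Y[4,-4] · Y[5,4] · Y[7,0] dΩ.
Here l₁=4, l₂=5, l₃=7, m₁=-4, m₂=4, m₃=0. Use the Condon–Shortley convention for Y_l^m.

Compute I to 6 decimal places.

Rules hold: Σm=0, L=16 even, 1≤7≤9.
N = 9·11·15 = 1485
Δ = 2!·6!·8!/17! = 1/6126120
Racah Σ t=0..2: t=0:+1/69120 t=1:−1/20736 t=2:+1/69120 = -1/51840
⇒ 3j(4 5 7; 0 0 0)² = 280/21879, sgn +1
Racah Σ t=2..2: t=2:+1/7257600 = 1/7257600
⇒ 3j(4 5 7; -4 4 0)² = 14/12155, sgn -1
4πI² = N·(3j₀)²·(3jₘ)² = 11760/537251
I = -1·√(0.0218892/4π) = -0.04173593

-0.041736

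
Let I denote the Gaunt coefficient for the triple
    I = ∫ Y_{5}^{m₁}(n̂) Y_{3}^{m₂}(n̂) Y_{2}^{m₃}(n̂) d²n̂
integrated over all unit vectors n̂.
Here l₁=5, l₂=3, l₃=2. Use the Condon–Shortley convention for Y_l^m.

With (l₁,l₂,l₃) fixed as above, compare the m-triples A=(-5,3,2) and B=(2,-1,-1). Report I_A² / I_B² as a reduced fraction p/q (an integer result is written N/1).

2/1

Same 5,3,2: normalisation and zero-m 3j drop out of the ratio.
A: Δ: 6! 4! 0! / 11! → 1/2310; sum: t=6:+1/17280 = 1/17280; 3j²(5 3 2; -5 3 2) = Δ·Π!·Σ² = 1/11  (sign +1)
B: Δ: 6! 4! 0! / 11! → 1/2310; sum: t=2:+1/288 = 1/288; 3j²(5 3 2; 2 -1 -1) = Δ·Π!·Σ² = 1/22  (sign -1)
I_A²/I_B² = (1/11)/(1/22) = 2/1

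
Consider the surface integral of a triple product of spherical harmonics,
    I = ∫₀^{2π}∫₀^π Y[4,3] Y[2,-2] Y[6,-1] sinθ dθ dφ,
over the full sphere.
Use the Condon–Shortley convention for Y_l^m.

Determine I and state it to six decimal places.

-0.035563

Checks pass: Σm=0; 12 even; l₃=6∈[2,6].
(2·4+1)(2·2+1)(2·6+1) = 585
Δ: 0! 8! 4! / 13! → 1/6435
sum: t=0:+1/2304 = 1/2304
3j²(4 2 6; 0 0 0) = Δ·Π!·Σ² = 5/143  (sign +1)
sum: t=0:+1/120960 = 1/120960
3j²(4 2 6; 3 -2 -1) = Δ·Π!·Σ² = 1/1287  (sign -1)
combine: 4πI² = 585·5/143·1/1287 = 25/1573
take √, sign -1: I = -0.03556319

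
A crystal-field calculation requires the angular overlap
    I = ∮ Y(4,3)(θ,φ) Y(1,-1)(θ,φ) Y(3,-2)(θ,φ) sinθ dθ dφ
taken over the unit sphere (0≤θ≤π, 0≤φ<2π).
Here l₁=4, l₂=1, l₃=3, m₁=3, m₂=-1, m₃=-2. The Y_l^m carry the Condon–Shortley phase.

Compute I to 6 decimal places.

Checks pass: Σm=0; 8 even; l₃=3∈[3,5].
(2·4+1)(2·1+1)(2·3+1) = 189
Δ: 2! 6! 0! / 9! → 1/252
sum: t=1:−1/36 = -1/36
3j²(4 1 3; 0 0 0) = Δ·Π!·Σ² = 4/63  (sign +1)
sum: t=0:+1/240 = 1/240
3j²(4 1 3; 3 -1 -2) = Δ·Π!·Σ² = 1/12  (sign -1)
combine: 4πI² = 189·4/63·1/12 = 1/1
take √, sign -1: I = -0.28209479

-0.282095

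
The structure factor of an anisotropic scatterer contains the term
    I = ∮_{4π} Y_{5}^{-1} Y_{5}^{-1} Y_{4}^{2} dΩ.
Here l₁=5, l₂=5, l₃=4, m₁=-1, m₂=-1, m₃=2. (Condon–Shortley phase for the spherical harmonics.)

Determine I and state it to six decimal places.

0.137240

Rules hold: Σm=0, L=14 even, 0≤4≤10.
N = 11·11·9 = 1089
Δ = 6!·4!·4!/15! = 1/3153150
Racah Σ t=1..5: t=1:−1/69120 t=2:+1/1728 t=3:−1/576 t=4:+1/1728 t=5:−1/69120 = -7/11520
⇒ 3j(5 5 4; 0 0 0)² = 2/143, sgn -1
Racah Σ t=2..4: t=2:+1/4608 t=3:−1/1296 t=4:+1/4608 = -7/20736
⇒ 3j(5 5 4; -1 -1 2)² = 20/1287, sgn -1
4πI² = N·(3j₀)²·(3jₘ)² = 40/169
I = +1·√(0.236686/4π) = 0.13724032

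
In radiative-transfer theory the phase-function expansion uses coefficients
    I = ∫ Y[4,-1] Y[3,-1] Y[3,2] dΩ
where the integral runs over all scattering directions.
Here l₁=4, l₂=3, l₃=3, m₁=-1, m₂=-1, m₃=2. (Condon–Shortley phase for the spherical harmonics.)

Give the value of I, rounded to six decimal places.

Checks pass: Σm=0; 10 even; l₃=3∈[1,7].
(2·4+1)(2·3+1)(2·3+1) = 441
Δ: 4! 4! 2! / 11! → 1/34650
sum: t=1:−1/72 t=2:+1/16 t=3:−1/72 = 5/144
3j²(4 3 3; 0 0 0) = Δ·Π!·Σ² = 2/77  (sign -1)
sum: t=1:−1/144 t=2:+1/48 = 1/72
3j²(4 3 3; -1 -1 2) = Δ·Π!·Σ² = 16/693  (sign -1)
combine: 4πI² = 441·2/77·16/693 = 32/121
take √, sign +1: I = 0.14506992

0.145070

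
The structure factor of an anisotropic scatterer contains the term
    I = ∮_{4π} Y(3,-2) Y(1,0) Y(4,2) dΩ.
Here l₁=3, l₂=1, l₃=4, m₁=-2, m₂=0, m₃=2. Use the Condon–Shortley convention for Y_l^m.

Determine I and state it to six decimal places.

0.213244

m-sum 0 ✓  L=8 even ✓  2≤4≤4 ✓
Π(2lᵢ+1) = 7×3×9 = 189
triangle coeff Δ(3,1,4) = 1/252
Σ_t [0,0]: t=0:+1/36 = 1/36
(3j)²=4/63 [(3 1 4; 0 0 0)], sign=+1
Σ_t [0,0]: t=0:+1/120 = 1/120
(3j)²=1/21 [(3 1 4; -2 0 2)], sign=+1
⇒ 4πI² = 4/7
I = (+1)√(4/7/(4π)) = 0.21324362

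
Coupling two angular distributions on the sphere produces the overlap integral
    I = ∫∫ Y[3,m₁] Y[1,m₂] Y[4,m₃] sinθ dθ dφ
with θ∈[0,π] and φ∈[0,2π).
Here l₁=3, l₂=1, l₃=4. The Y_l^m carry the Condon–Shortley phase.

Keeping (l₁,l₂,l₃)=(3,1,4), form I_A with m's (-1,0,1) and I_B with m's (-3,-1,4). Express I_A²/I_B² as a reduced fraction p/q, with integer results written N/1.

l's match ⇒ only the (l;m) 3-j factors differ between A and B.
A: triangle coeff Δ(3,1,4) = 1/252; Σ_t [0,0]: t=0:+1/48 = 1/48; (3j)²=5/84 [(3 1 4; -1 0 1)], sign=-1
B: triangle coeff Δ(3,1,4) = 1/252; Σ_t [0,0]: t=0:+1/1440 = 1/1440; (3j)²=1/9 [(3 1 4; -3 -1 4)], sign=+1
I_A²/I_B² = (5/84)/(1/9) = 15/28

15/28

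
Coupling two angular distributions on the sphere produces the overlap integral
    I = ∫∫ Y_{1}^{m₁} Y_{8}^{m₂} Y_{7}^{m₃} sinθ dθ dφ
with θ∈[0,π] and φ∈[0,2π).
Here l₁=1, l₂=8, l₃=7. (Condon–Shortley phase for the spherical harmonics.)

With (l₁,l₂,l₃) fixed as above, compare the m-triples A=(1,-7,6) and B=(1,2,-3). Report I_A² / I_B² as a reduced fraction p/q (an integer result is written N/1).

Shared (l₁,l₂,l₃)=(1,8,7): N and (l;000)² cancel in I_A²/I_B².
A: Δ = 2!·0!·14!/17! = 1/2040; Racah Σ t=0..0: t=0:+1/12454041600 = 1/12454041600; ⇒ 3j(1 8 7; 1 -7 6)² = 7/136, sgn -1
B: Δ = 2!·0!·14!/17! = 1/2040; Racah Σ t=0..0: t=0:+1/174182400 = 1/174182400; ⇒ 3j(1 8 7; 1 2 -3)² = 1/136, sgn +1
I_A²/I_B² = (7/136)/(1/136) = 7/1

7/1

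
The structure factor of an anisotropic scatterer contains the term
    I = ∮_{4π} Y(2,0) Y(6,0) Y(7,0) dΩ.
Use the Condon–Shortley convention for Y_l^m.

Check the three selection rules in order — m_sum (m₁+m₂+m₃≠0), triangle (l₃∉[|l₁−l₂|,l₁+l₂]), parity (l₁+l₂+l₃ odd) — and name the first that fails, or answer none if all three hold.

parity

azimuthal sum: 0 + 0 + 0 = 0  ✓
4 ≤ 7 ≤ 8 (triangle on l)  ✓
L = 2 + 6 + 7 = 15 (odd)  ✗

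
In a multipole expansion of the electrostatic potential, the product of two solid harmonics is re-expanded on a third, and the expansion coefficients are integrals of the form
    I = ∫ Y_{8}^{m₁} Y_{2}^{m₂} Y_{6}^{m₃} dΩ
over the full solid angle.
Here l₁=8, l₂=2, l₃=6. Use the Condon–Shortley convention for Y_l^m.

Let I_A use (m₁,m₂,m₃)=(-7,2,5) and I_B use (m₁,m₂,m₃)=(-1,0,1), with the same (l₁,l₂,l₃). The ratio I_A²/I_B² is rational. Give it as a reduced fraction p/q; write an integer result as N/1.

65/36

Same 8,2,6: normalisation and zero-m 3j drop out of the ratio.
A: Δ: 4! 12! 0! / 17! → 1/30940; sum: t=4:+1/958003200 = 1/958003200; 3j²(8 2 6; -7 2 5) = Δ·Π!·Σ² = 3/68  (sign -1)
B: Δ: 4! 12! 0! / 17! → 1/30940; sum: t=2:+1/2419200 = 1/2419200; 3j²(8 2 6; -1 0 1) = Δ·Π!·Σ² = 27/1105  (sign -1)
I_A²/I_B² = (3/68)/(27/1105) = 65/36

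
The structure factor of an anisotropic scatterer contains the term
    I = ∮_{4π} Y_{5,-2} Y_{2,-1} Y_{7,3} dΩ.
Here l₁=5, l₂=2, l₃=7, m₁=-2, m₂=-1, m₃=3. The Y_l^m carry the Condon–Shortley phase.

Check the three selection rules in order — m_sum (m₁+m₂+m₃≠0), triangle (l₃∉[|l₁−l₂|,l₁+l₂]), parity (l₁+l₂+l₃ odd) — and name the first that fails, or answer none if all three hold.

none

Σmᵢ = 0  ✓
l₃∈[|l₁−l₂|,l₁+l₂]=[3,7], have l₃=7  ✓
Σlᵢ = 14 ⇒ even  ✓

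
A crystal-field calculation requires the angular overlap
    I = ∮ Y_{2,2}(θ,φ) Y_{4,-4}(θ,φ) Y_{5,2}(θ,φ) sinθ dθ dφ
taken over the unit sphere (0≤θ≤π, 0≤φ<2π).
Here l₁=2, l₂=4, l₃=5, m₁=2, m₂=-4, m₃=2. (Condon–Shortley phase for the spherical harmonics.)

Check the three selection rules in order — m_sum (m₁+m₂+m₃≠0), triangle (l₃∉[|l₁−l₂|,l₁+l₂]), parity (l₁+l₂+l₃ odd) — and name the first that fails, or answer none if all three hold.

parity

Σmᵢ = 0  ✓
l₃∈[|l₁−l₂|,l₁+l₂]=[2,6], have l₃=5  ✓
Σlᵢ = 11 ⇒ odd  ✗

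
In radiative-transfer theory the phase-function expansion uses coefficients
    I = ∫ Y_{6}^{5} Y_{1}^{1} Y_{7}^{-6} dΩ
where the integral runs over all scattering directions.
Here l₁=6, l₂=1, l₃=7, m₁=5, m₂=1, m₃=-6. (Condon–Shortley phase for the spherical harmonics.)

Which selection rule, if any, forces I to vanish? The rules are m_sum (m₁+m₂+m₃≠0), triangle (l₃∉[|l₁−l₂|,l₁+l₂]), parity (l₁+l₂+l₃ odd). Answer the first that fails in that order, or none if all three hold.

m₁+m₂+m₃ = 5 + 1 − 6 = 0  ✓
triangle: |6−1|=5 ≤ l₃=7 ≤ 6+1=7  ✓
parity: l₁+l₂+l₃ = 14 is even  ✓

none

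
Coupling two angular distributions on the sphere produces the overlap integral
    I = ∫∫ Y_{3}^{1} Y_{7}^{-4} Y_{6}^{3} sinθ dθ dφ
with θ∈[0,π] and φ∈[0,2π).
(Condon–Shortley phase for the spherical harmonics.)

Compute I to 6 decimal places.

0.140186

Checks pass: Σm=0; 16 even; l₃=6∈[4,10].
(2·3+1)(2·7+1)(2·6+1) = 1365
Δ: 4! 2! 10! / 17! → 1/2042040
sum: t=1:−1/207360 t=2:+1/57600 t=3:−1/207360 = 1/129600
3j²(3 7 6; 0 0 0) = Δ·Π!·Σ² = 168/12155  (sign +1)
sum: t=0:+1/1451520 t=1:−1/483840 t=2:+1/2903040 = -1/967680
3j²(3 7 6; 1 -4 3) = Δ·Π!·Σ² = 81/6188  (sign +1)
combine: 4πI² = 1365·168/12155·81/6188 = 10206/41327
take √, sign +1: I = 0.14018641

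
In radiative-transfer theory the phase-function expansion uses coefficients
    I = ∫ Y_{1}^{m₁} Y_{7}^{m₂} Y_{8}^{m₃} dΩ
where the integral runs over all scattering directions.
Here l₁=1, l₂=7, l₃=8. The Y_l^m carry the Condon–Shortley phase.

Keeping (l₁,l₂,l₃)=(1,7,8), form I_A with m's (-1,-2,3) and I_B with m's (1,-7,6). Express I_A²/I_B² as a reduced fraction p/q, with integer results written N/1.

Shared (l₁,l₂,l₃)=(1,7,8): N and (l;000)² cancel in I_A²/I_B².
A: Δ = 0!·2!·14!/17! = 1/2040; Racah Σ t=0..0: t=0:+1/87091200 = 1/87091200; ⇒ 3j(1 7 8; -1 -2 3)² = 11/408, sgn -1
B: Δ = 0!·2!·14!/17! = 1/2040; Racah Σ t=0..0: t=0:+1/174356582400 = 1/174356582400; ⇒ 3j(1 7 8; 1 -7 6)² = 1/2040, sgn +1
I_A²/I_B² = (11/408)/(1/2040) = 55/1

55/1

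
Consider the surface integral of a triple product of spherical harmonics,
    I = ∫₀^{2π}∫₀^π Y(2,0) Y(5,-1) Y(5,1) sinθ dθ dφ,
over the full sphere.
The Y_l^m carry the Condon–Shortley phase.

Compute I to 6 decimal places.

-0.145565

m-sum 0 ✓  L=12 even ✓  3≤5≤7 ✓
Π(2lᵢ+1) = 5×11×11 = 605
triangle coeff Δ(2,5,5) = 1/38610
Σ_t [0,2]: t=0:+1/2880 t=1:−1/576 t=2:+1/2880 = -1/960
(3j)²=10/429 [(2 5 5; 0 0 0)], sign=+1
Σ_t [0,2]: t=0:+1/2304 t=1:−1/720 t=2:+1/5760 = -1/1280
(3j)²=27/1430 [(2 5 5; 0 -1 1)], sign=-1
⇒ 4πI² = 45/169
I = (-1)√(45/169/(4π)) = -0.14556534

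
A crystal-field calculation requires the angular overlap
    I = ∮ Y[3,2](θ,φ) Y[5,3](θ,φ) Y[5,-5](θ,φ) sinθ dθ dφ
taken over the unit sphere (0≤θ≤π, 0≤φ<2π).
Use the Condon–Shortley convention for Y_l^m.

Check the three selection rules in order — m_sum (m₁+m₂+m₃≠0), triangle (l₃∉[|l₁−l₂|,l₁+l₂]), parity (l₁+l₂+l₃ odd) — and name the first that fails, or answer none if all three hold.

parity

m₁+m₂+m₃ = 2 + 3 − 5 = 0  ✓
triangle: |3−5|=2 ≤ l₃=5 ≤ 3+5=8  ✓
parity: l₁+l₂+l₃ = 13 is odd  ✗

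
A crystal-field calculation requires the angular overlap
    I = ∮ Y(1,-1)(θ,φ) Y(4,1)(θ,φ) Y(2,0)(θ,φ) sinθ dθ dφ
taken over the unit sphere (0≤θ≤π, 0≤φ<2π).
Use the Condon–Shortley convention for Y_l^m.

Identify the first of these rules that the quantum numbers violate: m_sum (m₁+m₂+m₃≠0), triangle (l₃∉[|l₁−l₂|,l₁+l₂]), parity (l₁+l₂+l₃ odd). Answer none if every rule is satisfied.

triangle

azimuthal sum: -1 + 1 + 0 = 0  ✓
3 ≤ 2 ≤ 5 (triangle on l)  ✗
L = 1 + 4 + 2 = 7 (odd)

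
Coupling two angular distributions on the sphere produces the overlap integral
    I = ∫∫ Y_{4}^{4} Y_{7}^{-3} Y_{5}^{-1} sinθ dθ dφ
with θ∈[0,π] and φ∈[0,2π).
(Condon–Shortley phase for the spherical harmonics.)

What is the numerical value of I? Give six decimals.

Checks pass: Σm=0; 16 even; l₃=5∈[3,11].
(2·4+1)(2·7+1)(2·5+1) = 1485
Δ: 6! 2! 8! / 17! → 1/6126120
sum: t=2:+1/69120 t=3:−1/20736 t=4:+1/69120 = -1/51840
3j²(4 7 5; 0 0 0) = Δ·Π!·Σ² = 280/21879  (sign +1)
sum: t=0:+1/829440 = 1/829440
3j²(4 7 5; 4 -3 -1) = Δ·Π!·Σ² = 35/2431  (sign +1)
combine: 4πI² = 1485·280/21879·35/2431 = 147000/537251
take √, sign +1: I = 0.14755880

0.147559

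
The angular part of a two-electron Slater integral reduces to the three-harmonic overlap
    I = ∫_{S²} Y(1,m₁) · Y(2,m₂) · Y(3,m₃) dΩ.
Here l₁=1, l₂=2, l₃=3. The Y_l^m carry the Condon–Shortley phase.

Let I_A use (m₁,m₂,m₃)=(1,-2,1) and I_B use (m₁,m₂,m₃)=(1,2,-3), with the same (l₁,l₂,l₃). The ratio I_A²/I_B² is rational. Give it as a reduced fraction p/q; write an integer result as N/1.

1/15

Shared (l₁,l₂,l₃)=(1,2,3): N and (l;000)² cancel in I_A²/I_B².
A: Δ = 0!·2!·4!/7! = 1/105; Racah Σ t=0..0: t=0:+1/48 = 1/48; ⇒ 3j(1 2 3; 1 -2 1)² = 1/105, sgn +1
B: Δ = 0!·2!·4!/7! = 1/105; Racah Σ t=0..0: t=0:+1/48 = 1/48; ⇒ 3j(1 2 3; 1 2 -3)² = 1/7, sgn +1
I_A²/I_B² = (1/105)/(1/7) = 1/15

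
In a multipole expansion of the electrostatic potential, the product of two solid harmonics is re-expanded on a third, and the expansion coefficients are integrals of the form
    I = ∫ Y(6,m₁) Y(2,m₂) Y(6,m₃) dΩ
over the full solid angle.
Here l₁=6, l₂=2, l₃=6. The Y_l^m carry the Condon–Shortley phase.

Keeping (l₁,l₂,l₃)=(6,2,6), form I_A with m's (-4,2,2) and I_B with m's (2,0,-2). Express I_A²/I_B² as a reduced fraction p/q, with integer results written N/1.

9/5

l's match ⇒ only the (l;m) 3-j factors differ between A and B.
A: triangle coeff Δ(6,2,6) = 1/90090; Σ_t [2,2]: t=2:+1/322560 = 1/322560; (3j)²=18/1001 [(6 2 6; -4 2 2)], sign=+1
B: triangle coeff Δ(6,2,6) = 1/90090; Σ_t [0,2]: t=0:+1/69120 t=1:−1/30240 t=2:+1/322560 = -1/64512; (3j)²=10/1001 [(6 2 6; 2 0 -2)], sign=-1
I_A²/I_B² = (18/1001)/(10/1001) = 9/5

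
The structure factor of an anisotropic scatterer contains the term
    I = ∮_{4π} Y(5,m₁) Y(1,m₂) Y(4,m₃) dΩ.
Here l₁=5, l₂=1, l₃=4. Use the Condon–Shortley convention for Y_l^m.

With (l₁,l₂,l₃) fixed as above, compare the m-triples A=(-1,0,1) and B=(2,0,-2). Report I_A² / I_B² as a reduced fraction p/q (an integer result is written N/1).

Shared (l₁,l₂,l₃)=(5,1,4): N and (l;000)² cancel in I_A²/I_B².
A: Δ = 2!·8!·0!/11! = 1/495; Racah Σ t=1..1: t=1:−1/720 = -1/720; ⇒ 3j(5 1 4; -1 0 1)² = 8/165, sgn +1
B: Δ = 2!·8!·0!/11! = 1/495; Racah Σ t=1..1: t=1:−1/1440 = -1/1440; ⇒ 3j(5 1 4; 2 0 -2)² = 7/165, sgn -1
I_A²/I_B² = (8/165)/(7/165) = 8/7

8/7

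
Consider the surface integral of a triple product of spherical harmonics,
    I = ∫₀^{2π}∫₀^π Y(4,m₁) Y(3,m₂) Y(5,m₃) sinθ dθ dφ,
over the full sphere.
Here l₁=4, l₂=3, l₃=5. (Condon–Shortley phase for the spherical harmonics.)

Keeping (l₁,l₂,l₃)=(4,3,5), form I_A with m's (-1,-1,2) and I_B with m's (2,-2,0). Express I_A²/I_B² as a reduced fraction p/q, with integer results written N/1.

56/75

Same 4,3,5: normalisation and zero-m 3j drop out of the ratio.
A: Δ: 2! 6! 4! / 13! → 1/180180; sum: t=0:+1/960 t=1:−1/288 t=2:+1/1728 = -1/540; 3j²(4 3 5; -1 -1 2) = Δ·Π!·Σ² = 128/6435  (sign +1)
B: Δ: 2! 6! 4! / 13! → 1/180180; sum: t=0:+1/576 t=1:−1/2880 = 1/720; 3j²(4 3 5; 2 -2 0) = Δ·Π!·Σ² = 80/3003  (sign -1)
I_A²/I_B² = (128/6435)/(80/3003) = 56/75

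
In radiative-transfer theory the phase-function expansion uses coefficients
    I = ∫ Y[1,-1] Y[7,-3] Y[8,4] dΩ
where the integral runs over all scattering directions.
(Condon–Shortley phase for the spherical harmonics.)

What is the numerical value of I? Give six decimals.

0.248575

Checks pass: Σm=0; 16 even; l₃=8∈[6,8].
(2·1+1)(2·7+1)(2·8+1) = 765
Δ: 0! 2! 14! / 17! → 1/2040
sum: t=0:+1/25401600 = 1/25401600
3j²(1 7 8; 0 0 0) = Δ·Π!·Σ² = 8/255  (sign +1)
sum: t=0:+1/174182400 = 1/174182400
3j²(1 7 8; -1 -3 4) = Δ·Π!·Σ² = 11/340  (sign +1)
combine: 4πI² = 765·8/255·11/340 = 66/85
take √, sign +1: I = 0.24857507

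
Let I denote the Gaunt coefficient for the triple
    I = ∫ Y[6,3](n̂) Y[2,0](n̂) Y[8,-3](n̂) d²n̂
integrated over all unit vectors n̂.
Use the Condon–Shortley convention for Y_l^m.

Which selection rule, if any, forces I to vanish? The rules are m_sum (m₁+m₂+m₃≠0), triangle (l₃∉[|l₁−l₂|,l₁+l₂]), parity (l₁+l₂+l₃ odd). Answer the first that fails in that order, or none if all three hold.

none

Σmᵢ = 0  ✓
l₃∈[|l₁−l₂|,l₁+l₂]=[4,8], have l₃=8  ✓
Σlᵢ = 16 ⇒ even  ✓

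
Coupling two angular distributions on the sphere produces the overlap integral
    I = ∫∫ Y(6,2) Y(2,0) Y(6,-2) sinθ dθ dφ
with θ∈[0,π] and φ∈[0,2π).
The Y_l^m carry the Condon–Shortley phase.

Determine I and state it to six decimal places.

0.114688

Rules hold: Σm=0, L=14 even, 4≤6≤8.
N = 13·5·13 = 845
Δ = 2!·10!·2!/15! = 1/90090
Racah Σ t=0..2: t=0:+1/69120 t=1:−1/14400 t=2:+1/69120 = -7/172800
⇒ 3j(6 2 6; 0 0 0)² = 14/715, sgn -1
Racah Σ t=0..2: t=0:+1/69120 t=1:−1/30240 t=2:+1/322560 = -1/64512
⇒ 3j(6 2 6; 2 0 -2)² = 10/1001, sgn -1
4πI² = N·(3j₀)²·(3jₘ)² = 20/121
I = +1·√(0.165289/4π) = 0.11468784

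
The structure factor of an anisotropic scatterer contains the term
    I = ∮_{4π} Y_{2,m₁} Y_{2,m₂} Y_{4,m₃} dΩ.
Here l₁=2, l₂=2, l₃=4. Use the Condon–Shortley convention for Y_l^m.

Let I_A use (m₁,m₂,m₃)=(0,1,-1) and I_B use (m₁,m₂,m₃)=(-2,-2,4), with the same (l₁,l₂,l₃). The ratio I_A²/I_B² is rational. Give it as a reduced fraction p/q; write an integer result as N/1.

3/7

Same 2,2,4: normalisation and zero-m 3j drop out of the ratio.
A: Δ: 0! 4! 4! / 9! → 1/630; sum: t=0:+1/24 = 1/24; 3j²(2 2 4; 0 1 -1) = Δ·Π!·Σ² = 1/21  (sign -1)
B: Δ: 0! 4! 4! / 9! → 1/630; sum: t=0:+1/576 = 1/576; 3j²(2 2 4; -2 -2 4) = Δ·Π!·Σ² = 1/9  (sign +1)
I_A²/I_B² = (1/21)/(1/9) = 3/7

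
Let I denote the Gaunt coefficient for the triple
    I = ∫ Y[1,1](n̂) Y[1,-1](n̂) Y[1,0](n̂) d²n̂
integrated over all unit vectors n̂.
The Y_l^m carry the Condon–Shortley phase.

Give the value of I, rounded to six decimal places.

0.000000

l₁+l₂+l₃=3 is odd: 3j(l;000)=0 ⇒ I=0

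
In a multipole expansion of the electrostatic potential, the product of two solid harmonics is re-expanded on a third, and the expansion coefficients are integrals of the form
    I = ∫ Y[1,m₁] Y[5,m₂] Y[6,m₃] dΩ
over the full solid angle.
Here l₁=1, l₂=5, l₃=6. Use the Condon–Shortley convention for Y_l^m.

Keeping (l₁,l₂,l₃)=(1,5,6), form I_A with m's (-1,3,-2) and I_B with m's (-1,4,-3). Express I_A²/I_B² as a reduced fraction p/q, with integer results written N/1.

Same 1,5,6: normalisation and zero-m 3j drop out of the ratio.
A: Δ: 0! 2! 10! / 13! → 1/858; sum: t=0:+1/161280 = 1/161280; 3j²(1 5 6; -1 3 -2) = Δ·Π!·Σ² = 1/143  (sign +1)
B: Δ: 0! 2! 10! / 13! → 1/858; sum: t=0:+1/725760 = 1/725760; 3j²(1 5 6; -1 4 -3) = Δ·Π!·Σ² = 1/286  (sign -1)
I_A²/I_B² = (1/143)/(1/286) = 2/1

2/1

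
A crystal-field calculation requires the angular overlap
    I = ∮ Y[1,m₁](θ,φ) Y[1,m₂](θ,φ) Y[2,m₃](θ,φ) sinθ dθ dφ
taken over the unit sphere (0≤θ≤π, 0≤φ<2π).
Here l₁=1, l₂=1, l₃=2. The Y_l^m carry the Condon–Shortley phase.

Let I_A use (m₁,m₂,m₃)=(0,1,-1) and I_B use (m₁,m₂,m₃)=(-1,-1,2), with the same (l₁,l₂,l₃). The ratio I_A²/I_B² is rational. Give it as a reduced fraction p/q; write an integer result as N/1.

1/2

Shared (l₁,l₂,l₃)=(1,1,2): N and (l;000)² cancel in I_A²/I_B².
A: Δ = 0!·2!·2!/5! = 1/30; Racah Σ t=0..0: t=0:+1/2 = 1/2; ⇒ 3j(1 1 2; 0 1 -1)² = 1/10, sgn -1
B: Δ = 0!·2!·2!/5! = 1/30; Racah Σ t=0..0: t=0:+1/4 = 1/4; ⇒ 3j(1 1 2; -1 -1 2)² = 1/5, sgn +1
I_A²/I_B² = (1/10)/(1/5) = 1/2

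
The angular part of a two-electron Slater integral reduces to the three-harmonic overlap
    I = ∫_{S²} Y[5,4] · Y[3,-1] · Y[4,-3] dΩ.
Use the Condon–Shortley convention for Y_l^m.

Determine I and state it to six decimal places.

0.042401

Rules hold: Σm=0, L=12 even, 2≤4≤8.
N = 11·7·9 = 693
Δ = 4!·6!·2!/13! = 1/180180
Racah Σ t=1..3: t=1:−1/576 t=2:+1/144 t=3:−1/576 = 1/288
⇒ 3j(5 3 4; 0 0 0)² = 20/1001, sgn +1
Racah Σ t=0..1: t=0:+1/5760 t=1:−1/4320 = -1/17280
⇒ 3j(5 3 4; 4 -1 -3)² = 7/4290, sgn +1
4πI² = N·(3j₀)²·(3jₘ)² = 42/1859
I = +1·√(0.0225928/4π) = 0.04240138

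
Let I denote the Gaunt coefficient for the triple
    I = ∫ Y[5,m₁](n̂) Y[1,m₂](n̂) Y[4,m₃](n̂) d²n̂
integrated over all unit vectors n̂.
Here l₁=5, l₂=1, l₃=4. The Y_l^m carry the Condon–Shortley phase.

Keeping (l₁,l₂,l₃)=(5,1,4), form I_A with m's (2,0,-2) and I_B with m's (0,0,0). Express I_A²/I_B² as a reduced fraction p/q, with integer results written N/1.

l's match ⇒ only the (l;m) 3-j factors differ between A and B.
A: triangle coeff Δ(5,1,4) = 1/495; Σ_t [1,1]: t=1:−1/1440 = -1/1440; (3j)²=7/165 [(5 1 4; 2 0 -2)], sign=-1
B: triangle coeff Δ(5,1,4) = 1/495; Σ_t [1,1]: t=1:−1/576 = -1/576; (3j)²=5/99 [(5 1 4; 0 0 0)], sign=-1
I_A²/I_B² = (7/165)/(5/99) = 21/25

21/25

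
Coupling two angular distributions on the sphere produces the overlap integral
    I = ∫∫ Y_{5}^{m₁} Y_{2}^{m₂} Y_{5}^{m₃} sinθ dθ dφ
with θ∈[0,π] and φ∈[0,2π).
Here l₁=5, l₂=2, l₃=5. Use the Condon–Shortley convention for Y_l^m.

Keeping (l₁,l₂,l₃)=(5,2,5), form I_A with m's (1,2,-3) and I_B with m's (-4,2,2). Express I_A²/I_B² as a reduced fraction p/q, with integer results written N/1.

Same 5,2,5: normalisation and zero-m 3j drop out of the ratio.
A: Δ: 2! 8! 2! / 13! → 1/38610; sum: t=2:+1/5760 = 1/5760; 3j²(5 2 5; 1 2 -3) = Δ·Π!·Σ² = 56/2145  (sign +1)
B: Δ: 2! 8! 2! / 13! → 1/38610; sum: t=2:+1/20160 = 1/20160; 3j²(5 2 5; -4 2 2) = Δ·Π!·Σ² = 12/715  (sign -1)
I_A²/I_B² = (56/2145)/(12/715) = 14/9

14/9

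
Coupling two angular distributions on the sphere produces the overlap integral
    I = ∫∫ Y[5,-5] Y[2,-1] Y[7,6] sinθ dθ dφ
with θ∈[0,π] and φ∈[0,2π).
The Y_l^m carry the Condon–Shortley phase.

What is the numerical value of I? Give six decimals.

Checks pass: Σm=0; 14 even; l₃=7∈[3,7].
(2·5+1)(2·2+1)(2·7+1) = 825
Δ: 0! 10! 4! / 15! → 1/15015
sum: t=0:+1/57600 = 1/57600
3j²(5 2 7; 0 0 0) = Δ·Π!·Σ² = 21/715  (sign -1)
sum: t=0:+1/21772800 = 1/21772800
3j²(5 2 7; -5 -1 6) = Δ·Π!·Σ² = 2/105  (sign -1)
combine: 4πI² = 825·21/715·2/105 = 6/13
take √, sign +1: I = 0.19164567

0.191646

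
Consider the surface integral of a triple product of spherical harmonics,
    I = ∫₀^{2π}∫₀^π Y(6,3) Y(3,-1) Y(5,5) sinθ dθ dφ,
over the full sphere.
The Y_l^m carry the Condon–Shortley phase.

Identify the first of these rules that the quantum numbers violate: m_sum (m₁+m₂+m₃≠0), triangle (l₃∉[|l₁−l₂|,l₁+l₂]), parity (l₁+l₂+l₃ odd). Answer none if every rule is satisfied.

azimuthal sum: 3 − 1 + 5 = 7  ✗
3 ≤ 5 ≤ 9 (triangle on l)
L = 6 + 3 + 5 = 14 (even)

m_sum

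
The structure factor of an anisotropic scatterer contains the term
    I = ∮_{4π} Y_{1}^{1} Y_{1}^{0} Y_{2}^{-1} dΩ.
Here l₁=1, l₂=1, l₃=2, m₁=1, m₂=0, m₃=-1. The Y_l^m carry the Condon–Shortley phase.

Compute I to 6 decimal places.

Rules hold: Σm=0, L=4 even, 0≤2≤2.
N = 3·3·5 = 45
Δ = 0!·2!·2!/5! = 1/30
Racah Σ t=0..0: t=0:+1/1 = 1/1
⇒ 3j(1 1 2; 0 0 0)² = 2/15, sgn +1
Racah Σ t=0..0: t=0:+1/2 = 1/2
⇒ 3j(1 1 2; 1 0 -1)² = 1/10, sgn -1
4πI² = N·(3j₀)²·(3jₘ)² = 3/5
I = -1·√(0.6/4π) = -0.21850969

-0.218510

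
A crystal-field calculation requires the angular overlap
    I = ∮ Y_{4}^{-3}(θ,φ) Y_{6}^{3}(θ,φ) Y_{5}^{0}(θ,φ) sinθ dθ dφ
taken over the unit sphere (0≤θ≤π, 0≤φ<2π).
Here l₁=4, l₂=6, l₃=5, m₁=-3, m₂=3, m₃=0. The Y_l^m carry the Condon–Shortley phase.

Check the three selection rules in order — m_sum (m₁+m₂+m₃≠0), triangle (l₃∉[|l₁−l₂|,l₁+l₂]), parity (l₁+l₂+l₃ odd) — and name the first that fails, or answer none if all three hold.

parity

Σmᵢ = 0  ✓
l₃∈[|l₁−l₂|,l₁+l₂]=[2,10], have l₃=5  ✓
Σlᵢ = 15 ⇒ odd  ✗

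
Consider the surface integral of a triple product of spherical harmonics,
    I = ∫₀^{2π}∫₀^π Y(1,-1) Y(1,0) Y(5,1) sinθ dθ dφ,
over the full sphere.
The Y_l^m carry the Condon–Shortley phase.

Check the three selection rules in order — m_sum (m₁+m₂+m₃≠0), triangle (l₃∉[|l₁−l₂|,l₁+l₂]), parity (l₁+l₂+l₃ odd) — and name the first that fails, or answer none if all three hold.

triangle

m₁+m₂+m₃ = -1 + 0 + 1 = 0  ✓
triangle: |1−1|=0 ≤ l₃=5 ≤ 1+1=2  ✗
parity: l₁+l₂+l₃ = 7 is odd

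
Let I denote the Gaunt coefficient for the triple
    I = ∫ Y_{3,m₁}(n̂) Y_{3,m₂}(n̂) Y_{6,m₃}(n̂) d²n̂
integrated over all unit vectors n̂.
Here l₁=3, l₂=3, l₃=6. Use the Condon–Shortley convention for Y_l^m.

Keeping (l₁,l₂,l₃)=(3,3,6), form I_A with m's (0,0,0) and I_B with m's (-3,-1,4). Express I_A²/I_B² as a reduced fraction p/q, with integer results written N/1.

Same 3,3,6: normalisation and zero-m 3j drop out of the ratio.
A: Δ: 0! 6! 6! / 13! → 1/12012; sum: t=0:+1/1296 = 1/1296; 3j²(3 3 6; 0 0 0) = Δ·Π!·Σ² = 100/3003  (sign +1)
B: Δ: 0! 6! 6! / 13! → 1/12012; sum: t=0:+1/34560 = 1/34560; 3j²(3 3 6; -3 -1 4) = Δ·Π!·Σ² = 5/286  (sign +1)
I_A²/I_B² = (100/3003)/(5/286) = 40/21

40/21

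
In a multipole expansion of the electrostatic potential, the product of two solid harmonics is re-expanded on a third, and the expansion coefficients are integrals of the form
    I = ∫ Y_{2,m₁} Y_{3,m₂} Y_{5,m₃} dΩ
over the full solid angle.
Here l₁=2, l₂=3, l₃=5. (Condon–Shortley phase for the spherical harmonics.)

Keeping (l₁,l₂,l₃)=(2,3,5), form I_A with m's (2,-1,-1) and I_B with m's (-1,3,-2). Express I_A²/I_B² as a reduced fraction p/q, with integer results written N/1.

Same 2,3,5: normalisation and zero-m 3j drop out of the ratio.
A: Δ: 0! 4! 6! / 11! → 1/2310; sum: t=0:+1/1152 = 1/1152; 3j²(2 3 5; 2 -1 -1) = Δ·Π!·Σ² = 1/154  (sign +1)
B: Δ: 0! 4! 6! / 11! → 1/2310; sum: t=0:+1/4320 = 1/4320; 3j²(2 3 5; -1 3 -2) = Δ·Π!·Σ² = 1/330  (sign -1)
I_A²/I_B² = (1/154)/(1/330) = 15/7

15/7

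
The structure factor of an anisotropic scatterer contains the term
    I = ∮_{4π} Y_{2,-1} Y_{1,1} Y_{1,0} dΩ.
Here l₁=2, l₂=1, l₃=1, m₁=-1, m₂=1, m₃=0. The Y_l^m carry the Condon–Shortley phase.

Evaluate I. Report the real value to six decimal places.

m-sum 0 ✓  L=4 even ✓  1≤1≤3 ✓
Π(2lᵢ+1) = 5×3×3 = 45
triangle coeff Δ(2,1,1) = 1/30
Σ_t [1,1]: t=1:−1/1 = -1/1
(3j)²=2/15 [(2 1 1; 0 0 0)], sign=+1
Σ_t [2,2]: t=2:+1/2 = 1/2
(3j)²=1/10 [(2 1 1; -1 1 0)], sign=-1
⇒ 4πI² = 3/5
I = (-1)√(3/5/(4π)) = -0.21850969

-0.218510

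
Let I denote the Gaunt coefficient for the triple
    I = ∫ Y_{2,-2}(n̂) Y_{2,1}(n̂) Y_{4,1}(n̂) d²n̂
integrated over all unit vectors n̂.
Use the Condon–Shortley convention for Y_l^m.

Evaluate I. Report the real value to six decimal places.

Rules hold: Σm=0, L=8 even, 0≤4≤4.
N = 5·5·9 = 225
Δ = 0!·4!·4!/9! = 1/630
Racah Σ t=0..0: t=0:+1/16 = 1/16
⇒ 3j(2 2 4; 0 0 0)² = 2/35, sgn +1
Racah Σ t=0..0: t=0:+1/144 = 1/144
⇒ 3j(2 2 4; -2 1 1)² = 1/126, sgn -1
4πI² = N·(3j₀)²·(3jₘ)² = 5/49
I = -1·√(0.102041/4π) = -0.09011188

-0.090112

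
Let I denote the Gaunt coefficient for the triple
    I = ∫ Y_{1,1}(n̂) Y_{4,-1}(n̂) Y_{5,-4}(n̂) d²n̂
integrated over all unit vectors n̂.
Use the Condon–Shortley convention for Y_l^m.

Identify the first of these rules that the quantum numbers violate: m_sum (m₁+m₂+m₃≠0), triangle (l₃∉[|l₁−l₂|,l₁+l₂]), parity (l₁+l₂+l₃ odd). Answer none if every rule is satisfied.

m_sum

m₁+m₂+m₃ = 1 − 1 − 4 = -4  ✗
triangle: |1−4|=3 ≤ l₃=5 ≤ 1+4=5
parity: l₁+l₂+l₃ = 10 is even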